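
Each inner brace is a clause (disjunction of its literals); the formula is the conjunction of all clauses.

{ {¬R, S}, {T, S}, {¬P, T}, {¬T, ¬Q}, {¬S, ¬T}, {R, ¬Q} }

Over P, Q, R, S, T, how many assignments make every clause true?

5

There are 2^5 = 32 truth assignments over (P, Q, R, S, T).
Split on R. With R = True, the clauses containing R are satisfied and ¬R drops from the rest; 2 of the 2^4 = 16 assignments to the other variables satisfy what remains.
With R = False, by the same count on the reduced clause set, 3 assignments work.
Total: 2 + 3 = 5.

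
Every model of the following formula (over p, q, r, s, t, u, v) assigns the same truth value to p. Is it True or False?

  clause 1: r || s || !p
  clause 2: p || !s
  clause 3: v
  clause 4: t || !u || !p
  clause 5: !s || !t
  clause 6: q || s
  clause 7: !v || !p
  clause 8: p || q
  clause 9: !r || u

False

Suppose p = true.
(v) alone gives v = true.
Now (!v) is unsatisfied and unit — conflict.
So every satisfying assignment has p = False.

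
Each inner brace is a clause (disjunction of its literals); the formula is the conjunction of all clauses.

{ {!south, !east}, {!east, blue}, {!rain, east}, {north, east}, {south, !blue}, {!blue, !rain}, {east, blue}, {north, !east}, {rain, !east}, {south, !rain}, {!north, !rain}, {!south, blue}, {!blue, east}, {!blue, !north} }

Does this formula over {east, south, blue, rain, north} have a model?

Unsatisfiable

Case south = false:
(!blue) alone gives blue = false.
(!east) alone gives east = false.
But (east) is also a unit clause — contradiction.
That branch fails; take south = true instead.
(!east) alone gives east = false.
(!rain) alone gives rain = false.
(north) alone gives north = true.
(blue) alone gives blue = true.
But (!blue) is also a unit clause — contradiction.
Both values of south lead to a conflict.
No assignment satisfies every clause.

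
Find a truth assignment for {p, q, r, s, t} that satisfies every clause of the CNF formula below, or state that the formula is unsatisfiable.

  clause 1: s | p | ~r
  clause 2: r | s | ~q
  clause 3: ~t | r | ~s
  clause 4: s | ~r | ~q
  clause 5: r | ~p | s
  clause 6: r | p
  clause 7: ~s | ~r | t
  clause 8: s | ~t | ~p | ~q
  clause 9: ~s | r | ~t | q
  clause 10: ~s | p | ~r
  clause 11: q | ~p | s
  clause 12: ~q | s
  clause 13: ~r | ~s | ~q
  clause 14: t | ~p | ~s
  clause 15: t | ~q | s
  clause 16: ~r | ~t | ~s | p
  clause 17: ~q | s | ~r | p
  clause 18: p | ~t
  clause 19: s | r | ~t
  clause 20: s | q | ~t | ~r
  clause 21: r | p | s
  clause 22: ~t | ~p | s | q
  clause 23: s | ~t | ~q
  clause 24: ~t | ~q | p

p ↦ 1; q ↦ 0; r ↦ 1; s ↦ 1; t ↦ 1

Case r = 1:
Case s = 1:
Unit clause (t) forces t = 1.
Unit clause (p) forces p = 1.
Unit clause (~q) forces q = 0.
All clauses are satisfied.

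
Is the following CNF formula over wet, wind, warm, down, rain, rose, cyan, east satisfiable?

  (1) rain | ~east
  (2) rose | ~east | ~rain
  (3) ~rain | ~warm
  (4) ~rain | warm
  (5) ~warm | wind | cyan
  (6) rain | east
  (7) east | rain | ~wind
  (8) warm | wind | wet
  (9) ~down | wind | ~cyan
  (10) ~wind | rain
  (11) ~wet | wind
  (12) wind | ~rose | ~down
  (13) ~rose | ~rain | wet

Try rain = 1.
From the singleton clause (~warm), warm = 0.
That conflicts with the unit clause (warm).
That branch fails; take rain = 0 instead.
From the singleton clause (~east), east = 0.
That conflicts with the unit clause (east).
Either choice for rain ends in contradiction.
No assignment satisfies every clause.

No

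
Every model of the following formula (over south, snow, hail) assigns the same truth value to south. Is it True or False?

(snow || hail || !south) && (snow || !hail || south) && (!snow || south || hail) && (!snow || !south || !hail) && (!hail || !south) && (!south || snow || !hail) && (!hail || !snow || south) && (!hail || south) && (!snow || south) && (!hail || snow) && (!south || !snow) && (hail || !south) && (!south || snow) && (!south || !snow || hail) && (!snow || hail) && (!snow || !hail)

False

Suppose south = true.
The clause (!hail) is unit, so hail = false.
That conflicts with the unit clause (hail).
So every satisfying assignment has south = False.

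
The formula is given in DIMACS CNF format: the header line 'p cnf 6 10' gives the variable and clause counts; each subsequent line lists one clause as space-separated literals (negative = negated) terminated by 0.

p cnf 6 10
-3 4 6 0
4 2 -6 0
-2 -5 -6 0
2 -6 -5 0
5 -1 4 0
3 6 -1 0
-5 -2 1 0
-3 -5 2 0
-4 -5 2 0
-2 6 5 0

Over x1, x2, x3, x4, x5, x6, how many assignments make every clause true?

16

There are 2^6 = 64 truth assignments over (x1, x2, x3, x4, x5, x6).
Split on x2. With x2 = True, the clauses containing x2 are satisfied and ¬x2 drops from the rest; 7 of the 2^5 = 32 assignments to the other variables satisfy what remains.
With x2 = False, by the same count on the reduced clause set, 9 assignments work.
Total: 7 + 9 = 16.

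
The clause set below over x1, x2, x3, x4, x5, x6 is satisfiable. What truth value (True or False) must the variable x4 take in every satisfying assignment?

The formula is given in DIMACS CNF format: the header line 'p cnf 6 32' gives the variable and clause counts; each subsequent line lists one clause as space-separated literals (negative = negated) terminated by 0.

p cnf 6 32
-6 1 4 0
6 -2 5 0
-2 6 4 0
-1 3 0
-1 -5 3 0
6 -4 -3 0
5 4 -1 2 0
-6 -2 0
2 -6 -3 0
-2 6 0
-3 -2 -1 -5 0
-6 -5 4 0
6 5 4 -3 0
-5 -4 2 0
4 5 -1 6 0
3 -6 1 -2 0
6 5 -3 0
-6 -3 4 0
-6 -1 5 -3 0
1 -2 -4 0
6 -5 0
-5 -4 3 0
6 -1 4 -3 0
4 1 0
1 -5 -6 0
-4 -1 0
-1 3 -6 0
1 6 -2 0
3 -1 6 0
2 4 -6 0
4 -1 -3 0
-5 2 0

Suppose x4 = False.
Unit clause (x1) forces x1 = True.
Unit clause (x3) forces x3 = True.
But (¬x3) is also a unit clause — contradiction.
So every satisfying assignment has x4 = True.

True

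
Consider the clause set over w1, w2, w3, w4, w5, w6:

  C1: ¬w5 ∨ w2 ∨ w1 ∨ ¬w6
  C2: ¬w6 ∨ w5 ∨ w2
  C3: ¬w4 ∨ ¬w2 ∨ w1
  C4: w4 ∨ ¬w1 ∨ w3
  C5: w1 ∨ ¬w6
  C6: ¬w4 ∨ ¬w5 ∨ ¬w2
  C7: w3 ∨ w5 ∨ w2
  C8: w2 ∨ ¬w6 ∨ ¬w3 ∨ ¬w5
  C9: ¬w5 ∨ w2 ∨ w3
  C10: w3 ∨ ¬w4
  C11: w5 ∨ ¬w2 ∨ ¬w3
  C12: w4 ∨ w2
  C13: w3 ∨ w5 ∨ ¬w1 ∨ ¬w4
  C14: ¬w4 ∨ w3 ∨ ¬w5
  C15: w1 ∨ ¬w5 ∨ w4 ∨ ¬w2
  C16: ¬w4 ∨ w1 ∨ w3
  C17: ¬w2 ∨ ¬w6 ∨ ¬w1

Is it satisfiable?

Case w1 = False:
From the singleton clause (¬w6), w6 = False.
Case w4 = True:
From the singleton clause (¬w2), w2 = False.
From the singleton clause (w3), w3 = True.
Every clause is now satisfied; w5 is unconstrained.
A satisfying assignment: w1: False, w2: False, w3: True, w4: True, w5: True, w6: False.

Yes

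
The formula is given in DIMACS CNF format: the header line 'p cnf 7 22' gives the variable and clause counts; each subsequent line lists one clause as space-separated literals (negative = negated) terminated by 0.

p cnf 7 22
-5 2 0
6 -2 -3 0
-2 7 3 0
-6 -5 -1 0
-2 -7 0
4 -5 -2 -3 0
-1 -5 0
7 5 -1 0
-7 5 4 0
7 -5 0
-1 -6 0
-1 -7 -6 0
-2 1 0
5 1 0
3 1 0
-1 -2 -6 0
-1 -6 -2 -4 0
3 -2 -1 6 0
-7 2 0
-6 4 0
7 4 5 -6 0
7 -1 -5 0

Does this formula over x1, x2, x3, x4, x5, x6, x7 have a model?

Unsatisfiable

Suppose x5 = False.
Unit clause (x1) forces x1 = True.
Unit clause (x7) forces x7 = True.
Unit clause (¬x2) forces x2 = False.
Now (x2) is unsatisfied and unit — conflict.
Backtrack on x5: now try x5 = True.
Unit clause (x2) forces x2 = True.
Unit clause (¬x7) forces x7 = False.
Now (x7) is unsatisfied and unit — conflict.
Both values of x5 lead to a conflict.
No assignment satisfies every clause.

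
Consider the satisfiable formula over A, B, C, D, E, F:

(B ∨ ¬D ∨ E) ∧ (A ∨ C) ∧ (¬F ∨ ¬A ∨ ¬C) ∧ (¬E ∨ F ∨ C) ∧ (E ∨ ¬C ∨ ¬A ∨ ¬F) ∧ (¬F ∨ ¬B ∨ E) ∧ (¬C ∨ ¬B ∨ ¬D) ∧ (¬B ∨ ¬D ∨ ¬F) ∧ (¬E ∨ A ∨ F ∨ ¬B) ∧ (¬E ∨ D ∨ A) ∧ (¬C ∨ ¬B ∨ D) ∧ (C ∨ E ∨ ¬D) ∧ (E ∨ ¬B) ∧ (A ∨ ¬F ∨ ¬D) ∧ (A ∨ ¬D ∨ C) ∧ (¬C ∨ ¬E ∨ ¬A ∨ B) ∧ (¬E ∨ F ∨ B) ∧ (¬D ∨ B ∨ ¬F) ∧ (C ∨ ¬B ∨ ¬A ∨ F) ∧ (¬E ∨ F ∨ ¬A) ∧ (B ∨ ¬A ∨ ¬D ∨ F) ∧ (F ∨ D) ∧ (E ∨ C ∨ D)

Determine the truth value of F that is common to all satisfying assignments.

True

Suppose F = False.
Unit clause (D) forces D = True.
Branch on B: set B = True.
Unit clause (¬C) forces C = False.
Unit clause (A) forces A = True.
Now (¬A) is unsatisfied and unit — conflict.
Backtrack on B: now try B = False.
Unit clause (E) forces E = True.
Now (¬E) is unsatisfied and unit — conflict.
Either choice for B ends in contradiction.
So every satisfying assignment has F = True.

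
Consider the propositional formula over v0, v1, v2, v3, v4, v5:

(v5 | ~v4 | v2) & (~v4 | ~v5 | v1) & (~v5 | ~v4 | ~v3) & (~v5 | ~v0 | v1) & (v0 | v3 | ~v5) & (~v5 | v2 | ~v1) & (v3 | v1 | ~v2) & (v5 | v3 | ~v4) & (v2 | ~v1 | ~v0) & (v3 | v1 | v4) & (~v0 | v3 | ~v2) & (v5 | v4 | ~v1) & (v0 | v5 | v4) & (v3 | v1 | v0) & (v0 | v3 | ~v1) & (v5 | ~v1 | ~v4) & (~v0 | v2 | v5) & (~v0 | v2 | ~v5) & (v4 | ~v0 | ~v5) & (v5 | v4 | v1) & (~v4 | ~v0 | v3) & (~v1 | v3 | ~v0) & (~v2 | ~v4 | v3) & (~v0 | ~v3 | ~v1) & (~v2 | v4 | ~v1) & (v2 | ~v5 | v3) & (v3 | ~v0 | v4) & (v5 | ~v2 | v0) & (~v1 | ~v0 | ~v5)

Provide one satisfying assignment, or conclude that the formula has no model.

v0=1, v1=0, v2=1, v3=1, v4=1, v5=0

Branch on v5: set v5 = 0.
Branch on v4: set v4 = 1.
From the singleton clause (v2), v2 = 1.
From the singleton clause (v3), v3 = 1.
From the singleton clause (~v1), v1 = 0.
From the singleton clause (v0), v0 = 1.
All clauses are satisfied.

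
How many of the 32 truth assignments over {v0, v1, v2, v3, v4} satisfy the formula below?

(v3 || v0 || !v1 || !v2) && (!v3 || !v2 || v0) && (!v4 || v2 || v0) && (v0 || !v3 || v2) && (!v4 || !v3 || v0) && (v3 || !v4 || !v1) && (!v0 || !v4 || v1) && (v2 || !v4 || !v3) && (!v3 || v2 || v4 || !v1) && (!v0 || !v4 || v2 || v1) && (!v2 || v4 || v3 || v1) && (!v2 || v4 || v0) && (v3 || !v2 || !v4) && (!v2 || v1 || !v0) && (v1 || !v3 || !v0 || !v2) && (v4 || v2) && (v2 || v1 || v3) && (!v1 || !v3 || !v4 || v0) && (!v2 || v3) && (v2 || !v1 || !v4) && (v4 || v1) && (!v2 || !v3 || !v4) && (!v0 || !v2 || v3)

1

There are 2^5 = 32 truth assignments over (v0, v1, v2, v3, v4).
Split on v2. With v2 = true, the clauses containing v2 are satisfied and !v2 drops from the rest; 1 of the 2^4 = 16 assignments to the other variables satisfy what remains.
With v2 = false, by the same count on the reduced clause set, 0 assignments work.
Total: 1 + 0 = 1.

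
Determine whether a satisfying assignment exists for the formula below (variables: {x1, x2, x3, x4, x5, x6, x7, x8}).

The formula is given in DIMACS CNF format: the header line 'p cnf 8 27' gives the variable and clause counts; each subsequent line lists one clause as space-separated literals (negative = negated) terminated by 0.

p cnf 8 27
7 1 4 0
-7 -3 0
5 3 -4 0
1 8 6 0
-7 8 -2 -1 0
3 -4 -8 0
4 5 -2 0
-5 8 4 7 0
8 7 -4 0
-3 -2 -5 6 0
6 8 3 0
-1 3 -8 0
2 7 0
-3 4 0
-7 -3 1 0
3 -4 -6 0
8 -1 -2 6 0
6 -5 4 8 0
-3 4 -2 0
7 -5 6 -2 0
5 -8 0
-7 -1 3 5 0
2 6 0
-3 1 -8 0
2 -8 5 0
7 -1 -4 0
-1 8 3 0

Case x7 = True:
Unit clause (¬x3) forces x3 = False.
Case x5 = True:
Case x4 = False:
Case x6 = True:
Case x1 = False:
Every clause is now satisfied; x2, x8 are unconstrained.
A satisfying assignment: x1 ↦ False,  x2 ↦ False,  x3 ↦ False,  x4 ↦ False,  x5 ↦ True,  x6 ↦ True,  x7 ↦ True,  x8 ↦ True.

Yes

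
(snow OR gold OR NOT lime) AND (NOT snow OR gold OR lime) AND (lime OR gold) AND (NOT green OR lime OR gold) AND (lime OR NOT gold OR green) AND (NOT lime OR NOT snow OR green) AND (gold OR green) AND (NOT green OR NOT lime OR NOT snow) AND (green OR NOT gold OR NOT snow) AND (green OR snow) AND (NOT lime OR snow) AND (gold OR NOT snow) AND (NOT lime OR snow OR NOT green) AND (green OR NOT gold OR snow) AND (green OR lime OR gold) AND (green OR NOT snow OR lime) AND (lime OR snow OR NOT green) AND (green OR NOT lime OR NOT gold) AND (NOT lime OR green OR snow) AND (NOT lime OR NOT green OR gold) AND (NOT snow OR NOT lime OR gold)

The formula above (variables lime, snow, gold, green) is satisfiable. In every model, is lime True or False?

False

Suppose lime = true.
Unit clause (snow) forces snow = true.
Unit clause (green) forces green = true.
Now (NOT green) is unsatisfied and unit — conflict.
So every satisfying assignment has lime = False.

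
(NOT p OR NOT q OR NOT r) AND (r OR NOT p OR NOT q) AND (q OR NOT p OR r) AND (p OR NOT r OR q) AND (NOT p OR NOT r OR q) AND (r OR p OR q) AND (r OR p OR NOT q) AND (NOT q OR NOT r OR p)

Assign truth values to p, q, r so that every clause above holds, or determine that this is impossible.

Case p = false:
Case r = false:
The clause (q) is unit, so q = true.
But (NOT q) is also a unit clause — contradiction.
So r must be the other value — set r = true.
The clause (q) is unit, so q = true.
But (NOT q) is also a unit clause — contradiction.
Both values of r lead to a conflict.
So p must be the other value — set p = true.
Case q = false:
The clause (r) is unit, so r = true.
But (NOT r) is also a unit clause — contradiction.
So q must be the other value — set q = true.
The clause (NOT r) is unit, so r = false.
But (r) is also a unit clause — contradiction.
Both values of q lead to a conflict.
Both values of p lead to a conflict.

UNSATISFIABLE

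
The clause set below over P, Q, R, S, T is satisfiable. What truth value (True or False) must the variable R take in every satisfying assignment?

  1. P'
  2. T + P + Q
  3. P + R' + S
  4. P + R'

Suppose R = 1.
(P') alone gives P = 0.
That conflicts with the unit clause (P).
So every satisfying assignment has R = False.

False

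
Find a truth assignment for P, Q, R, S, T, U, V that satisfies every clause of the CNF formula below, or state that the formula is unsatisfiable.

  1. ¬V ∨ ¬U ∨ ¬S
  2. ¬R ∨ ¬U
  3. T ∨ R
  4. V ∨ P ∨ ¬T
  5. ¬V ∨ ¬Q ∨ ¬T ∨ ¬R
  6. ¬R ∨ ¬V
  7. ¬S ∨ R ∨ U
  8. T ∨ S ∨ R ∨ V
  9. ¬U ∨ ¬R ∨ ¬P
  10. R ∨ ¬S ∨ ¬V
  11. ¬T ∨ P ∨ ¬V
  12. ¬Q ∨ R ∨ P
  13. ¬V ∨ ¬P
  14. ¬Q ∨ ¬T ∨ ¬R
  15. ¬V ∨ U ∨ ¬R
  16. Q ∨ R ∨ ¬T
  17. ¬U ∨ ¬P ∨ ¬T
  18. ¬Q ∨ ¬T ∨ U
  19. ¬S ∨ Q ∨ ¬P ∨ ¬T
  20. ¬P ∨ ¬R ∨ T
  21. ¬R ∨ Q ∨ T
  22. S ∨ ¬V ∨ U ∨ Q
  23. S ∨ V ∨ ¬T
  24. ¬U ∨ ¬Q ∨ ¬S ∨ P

P=False; Q=True; R=True; S=False; T=False; U=False; V=False

Branch on R: set R = True.
(¬U) alone gives U = False.
(¬V) alone gives V = False.
Branch on P: set P = False.
(¬T) alone gives T = False.
(Q) alone gives Q = True.
No clause remains; S is free.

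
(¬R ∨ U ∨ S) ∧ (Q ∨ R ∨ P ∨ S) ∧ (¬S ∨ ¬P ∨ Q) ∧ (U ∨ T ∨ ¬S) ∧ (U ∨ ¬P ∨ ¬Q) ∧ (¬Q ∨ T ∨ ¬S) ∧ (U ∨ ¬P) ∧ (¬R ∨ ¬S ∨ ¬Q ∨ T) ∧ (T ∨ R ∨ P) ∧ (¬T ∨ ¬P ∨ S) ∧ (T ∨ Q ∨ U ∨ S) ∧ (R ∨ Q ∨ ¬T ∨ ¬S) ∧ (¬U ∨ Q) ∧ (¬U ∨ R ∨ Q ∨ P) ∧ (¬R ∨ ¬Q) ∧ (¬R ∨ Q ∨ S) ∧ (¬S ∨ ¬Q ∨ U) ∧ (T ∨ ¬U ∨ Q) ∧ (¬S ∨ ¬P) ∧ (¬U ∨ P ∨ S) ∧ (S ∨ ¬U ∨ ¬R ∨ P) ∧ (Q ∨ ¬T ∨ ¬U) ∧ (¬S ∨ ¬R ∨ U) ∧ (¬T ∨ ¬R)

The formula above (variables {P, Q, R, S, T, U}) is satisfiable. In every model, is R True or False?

Suppose R = True.
Unit clause (¬Q) forces Q = False.
Unit clause (¬U) forces U = False.
Unit clause (S) forces S = True.
Now (¬S) is unsatisfied and unit — conflict.
So every satisfying assignment has R = False.

False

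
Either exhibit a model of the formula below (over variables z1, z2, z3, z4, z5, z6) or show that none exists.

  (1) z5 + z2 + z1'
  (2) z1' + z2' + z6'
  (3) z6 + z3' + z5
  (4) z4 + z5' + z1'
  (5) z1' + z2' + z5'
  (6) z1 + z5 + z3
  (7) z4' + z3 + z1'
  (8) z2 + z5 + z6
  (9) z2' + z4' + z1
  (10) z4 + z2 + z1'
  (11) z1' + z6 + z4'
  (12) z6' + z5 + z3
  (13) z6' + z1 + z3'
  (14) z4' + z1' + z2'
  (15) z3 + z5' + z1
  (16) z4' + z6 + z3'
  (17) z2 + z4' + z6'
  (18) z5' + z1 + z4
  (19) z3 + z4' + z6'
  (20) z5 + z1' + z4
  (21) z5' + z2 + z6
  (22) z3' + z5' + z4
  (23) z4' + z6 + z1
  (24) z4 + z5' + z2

UNSATISFIABLE

Branch on z5: set z5 = 1.
Branch on z4: set z4 = 1.
Branch on z1: set z1 = 0.
(z2') alone gives z2 = 0.
(z3) alone gives z3 = 1.
(z6') alone gives z6 = 0.
But (z6) is also a unit clause — contradiction.
That branch fails; take z1 = 1 instead.
(z2') alone gives z2 = 0.
(z3) alone gives z3 = 1.
(z6) alone gives z6 = 1.
But (z6') is also a unit clause — contradiction.
Both values of z1 lead to a conflict.
That branch fails; take z4 = 0 instead.
(z1') alone gives z1 = 0.
But (z1) is also a unit clause — contradiction.
Both values of z4 lead to a conflict.
That branch fails; take z5 = 0 instead.
Branch on z2: set z2 = 1.
Branch on z1: set z1 = 0.
(z3) alone gives z3 = 1.
(z6) alone gives z6 = 1.
But (z6') is also a unit clause — contradiction.
That branch fails; take z1 = 1 instead.
(z6') alone gives z6 = 0.
(z3') alone gives z3 = 0.
(z4') alone gives z4 = 0.
But (z4) is also a unit clause — contradiction.
Both values of z1 lead to a conflict.
That branch fails; take z2 = 0 instead.
(z1') alone gives z1 = 0.
(z3) alone gives z3 = 1.
(z6) alone gives z6 = 1.
But (z6') is also a unit clause — contradiction.
Both values of z2 lead to a conflict.
Both values of z5 lead to a conflict.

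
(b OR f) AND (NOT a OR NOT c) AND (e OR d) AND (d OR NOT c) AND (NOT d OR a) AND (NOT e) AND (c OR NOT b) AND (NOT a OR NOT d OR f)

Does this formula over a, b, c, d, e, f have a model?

(NOT e) alone gives e = false.
(d) alone gives d = true.
(a) alone gives a = true.
(NOT c) alone gives c = false.
(NOT b) alone gives b = false.
(f) alone gives f = true.
Every clause now holds.
A satisfying assignment: a: true; b: false; c: false; d: true; e: false; f: true.

Yes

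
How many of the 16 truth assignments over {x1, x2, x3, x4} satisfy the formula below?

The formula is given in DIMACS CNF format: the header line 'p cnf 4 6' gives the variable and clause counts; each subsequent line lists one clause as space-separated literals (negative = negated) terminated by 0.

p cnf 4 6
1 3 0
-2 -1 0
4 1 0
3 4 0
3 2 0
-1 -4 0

There are 2^4 = 16 truth assignments over (x1, x2, x3, x4).
Split on x4. With x4 = True, the clauses containing x4 are satisfied and ¬x4 drops from the rest; 2 of the 2^3 = 8 assignments to the other variables satisfy what remains.
With x4 = False, by the same count on the reduced clause set, 1 assignment works.
(One model: x1=F, x2=F, x3=T, x4=T.)
Total: 2 + 1 = 3.

3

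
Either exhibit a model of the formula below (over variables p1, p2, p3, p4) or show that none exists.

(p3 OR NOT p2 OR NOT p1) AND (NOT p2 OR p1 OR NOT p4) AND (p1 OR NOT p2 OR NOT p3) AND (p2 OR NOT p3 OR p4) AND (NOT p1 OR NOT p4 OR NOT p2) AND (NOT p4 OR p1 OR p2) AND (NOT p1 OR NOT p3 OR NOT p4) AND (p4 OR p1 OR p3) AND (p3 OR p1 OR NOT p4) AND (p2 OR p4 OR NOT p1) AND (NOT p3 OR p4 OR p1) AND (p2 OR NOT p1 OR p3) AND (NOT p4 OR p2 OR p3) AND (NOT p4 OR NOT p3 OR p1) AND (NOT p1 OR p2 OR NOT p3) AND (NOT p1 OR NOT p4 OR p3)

Case p3 = true:
Case p1 = true:
Unit clause (NOT p4) forces p4 = false.
Unit clause (p2) forces p2 = true.
All clauses are satisfied.

p1=true,  p2=true,  p3=true,  p4=false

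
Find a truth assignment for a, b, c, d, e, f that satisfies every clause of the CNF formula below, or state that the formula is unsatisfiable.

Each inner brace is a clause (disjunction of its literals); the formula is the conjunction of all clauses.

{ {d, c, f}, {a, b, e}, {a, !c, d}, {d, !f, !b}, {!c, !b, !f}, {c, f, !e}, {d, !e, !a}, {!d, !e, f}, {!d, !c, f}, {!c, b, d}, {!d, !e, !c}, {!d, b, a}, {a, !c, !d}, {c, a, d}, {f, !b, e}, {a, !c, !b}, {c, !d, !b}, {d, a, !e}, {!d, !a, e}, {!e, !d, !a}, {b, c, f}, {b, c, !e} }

a ↦ true, b ↦ false, c ↦ false, d ↦ false, e ↦ false, f ↦ true

Branch on d: set d = false.
Branch on c: set c = false.
Unit clause (f) forces f = true.
Unit clause (!b) forces b = false.
Unit clause (a) forces a = true.
Unit clause (!e) forces e = false.
All clauses are satisfied.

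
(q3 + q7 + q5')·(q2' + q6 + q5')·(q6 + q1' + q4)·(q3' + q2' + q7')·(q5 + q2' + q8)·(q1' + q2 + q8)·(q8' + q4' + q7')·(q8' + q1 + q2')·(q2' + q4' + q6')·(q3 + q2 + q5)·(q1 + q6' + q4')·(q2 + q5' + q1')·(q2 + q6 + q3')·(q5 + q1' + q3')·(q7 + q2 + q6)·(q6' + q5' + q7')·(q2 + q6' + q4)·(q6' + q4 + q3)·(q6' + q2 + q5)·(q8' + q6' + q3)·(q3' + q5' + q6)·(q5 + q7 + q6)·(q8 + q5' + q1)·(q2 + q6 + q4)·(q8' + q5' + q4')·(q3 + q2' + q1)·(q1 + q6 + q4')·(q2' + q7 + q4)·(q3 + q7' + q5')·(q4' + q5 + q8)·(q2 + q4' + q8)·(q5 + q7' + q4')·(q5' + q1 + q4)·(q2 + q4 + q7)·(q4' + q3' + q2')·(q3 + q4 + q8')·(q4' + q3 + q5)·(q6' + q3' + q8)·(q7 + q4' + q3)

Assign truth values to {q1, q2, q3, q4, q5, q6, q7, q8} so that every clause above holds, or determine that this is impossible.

UNSATISFIABLE

Case q3 = 1:
Case q2 = 0:
The clause (q6) is unit, so q6 = 1.
The clause (q4) is unit, so q4 = 1.
The clause (q1) is unit, so q1 = 1.
The clause (q8) is unit, so q8 = 1.
The clause (q7') is unit, so q7 = 0.
The clause (q5') is unit, so q5 = 0.
Now (q5) is unsatisfied and unit — conflict.
Undo q2 and try q2 = 1.
The clause (q7') is unit, so q7 = 0.
The clause (q4) is unit, so q4 = 1.
Now (q4') is unsatisfied and unit — conflict.
Both values of q2 lead to a conflict.
Undo q3 and try q3 = 0.
Case q7 = 1:
The clause (q5') is unit, so q5 = 0.
The clause (q2) is unit, so q2 = 1.
The clause (q8) is unit, so q8 = 1.
The clause (q4') is unit, so q4 = 0.
Now (q4) is unsatisfied and unit — conflict.
Undo q7 and try q7 = 0.
The clause (q5') is unit, so q5 = 0.
The clause (q2) is unit, so q2 = 1.
The clause (q8) is unit, so q8 = 1.
The clause (q1) is unit, so q1 = 1.
The clause (q6') is unit, so q6 = 0.
Now (q6) is unsatisfied and unit — conflict.
Both values of q7 lead to a conflict.
Both values of q3 lead to a conflict.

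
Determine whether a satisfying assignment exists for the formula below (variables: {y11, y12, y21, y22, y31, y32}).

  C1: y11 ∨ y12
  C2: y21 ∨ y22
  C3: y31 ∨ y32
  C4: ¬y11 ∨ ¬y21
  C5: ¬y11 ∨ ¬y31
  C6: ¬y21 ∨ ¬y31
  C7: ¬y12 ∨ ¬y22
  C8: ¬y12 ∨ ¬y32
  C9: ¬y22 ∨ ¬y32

Unsatisfiable

Branch on y11: set y11 = True.
(¬y21) alone gives y21 = False.
(y22) alone gives y22 = True.
(¬y31) alone gives y31 = False.
(y32) alone gives y32 = True.
That conflicts with the unit clause (¬y32).
That branch fails; take y11 = False instead.
(y12) alone gives y12 = True.
(¬y22) alone gives y22 = False.
(y21) alone gives y21 = True.
(¬y31) alone gives y31 = False.
(y32) alone gives y32 = True.
That conflicts with the unit clause (¬y32).
Both values of y11 lead to a conflict.
No assignment satisfies every clause.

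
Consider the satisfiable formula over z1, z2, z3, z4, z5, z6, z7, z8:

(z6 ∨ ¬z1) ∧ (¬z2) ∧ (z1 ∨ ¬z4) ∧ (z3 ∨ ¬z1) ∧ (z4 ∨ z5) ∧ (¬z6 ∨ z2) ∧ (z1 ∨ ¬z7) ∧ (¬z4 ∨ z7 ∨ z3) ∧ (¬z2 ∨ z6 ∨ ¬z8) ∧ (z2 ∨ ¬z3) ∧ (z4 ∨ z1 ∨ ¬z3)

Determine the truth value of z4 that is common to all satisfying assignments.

False

Suppose z4 = True.
From the singleton clause (¬z2), z2 = False.
From the singleton clause (z1), z1 = True.
From the singleton clause (z6), z6 = True.
Now (¬z6) is unsatisfied and unit — conflict.
So every satisfying assignment has z4 = False.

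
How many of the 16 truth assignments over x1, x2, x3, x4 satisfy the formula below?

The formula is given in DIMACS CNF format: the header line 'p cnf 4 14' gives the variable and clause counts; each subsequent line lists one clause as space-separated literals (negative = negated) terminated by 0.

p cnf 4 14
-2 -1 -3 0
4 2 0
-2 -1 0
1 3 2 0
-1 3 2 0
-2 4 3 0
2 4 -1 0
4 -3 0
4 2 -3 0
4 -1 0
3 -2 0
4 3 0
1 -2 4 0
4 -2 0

There are 2^4 = 16 truth assignments over (x1, x2, x3, x4).
Split on x2. With x2 = True, the clauses containing x2 are satisfied and ¬x2 drops from the rest; 1 of the 2^3 = 8 assignments to the other variables satisfy what remains.
With x2 = False, by the same count on the reduced clause set, 2 assignments work.
(One model: x1=F, x2=F, x3=T, x4=T.)
Total: 1 + 2 = 3.

3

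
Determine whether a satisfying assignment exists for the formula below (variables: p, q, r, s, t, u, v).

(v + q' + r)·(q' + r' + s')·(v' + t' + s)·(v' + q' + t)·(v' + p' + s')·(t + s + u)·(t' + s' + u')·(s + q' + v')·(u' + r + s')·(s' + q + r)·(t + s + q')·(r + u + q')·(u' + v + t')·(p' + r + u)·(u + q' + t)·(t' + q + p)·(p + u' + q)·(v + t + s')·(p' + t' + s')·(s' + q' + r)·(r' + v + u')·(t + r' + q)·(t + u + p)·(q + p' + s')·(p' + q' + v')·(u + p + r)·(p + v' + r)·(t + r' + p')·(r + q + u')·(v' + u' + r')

Yes

Suppose v = 0.
Suppose q = 1.
Unit clause (r) forces r = 1.
Unit clause (s') forces s = 0.
Unit clause (t) forces t = 1.
Unit clause (u') forces u = 0.
Every clause is now satisfied; p is unconstrained.
A satisfying assignment: p: 0,  q: 1,  r: 1,  s: 0,  t: 1,  u: 0,  v: 0.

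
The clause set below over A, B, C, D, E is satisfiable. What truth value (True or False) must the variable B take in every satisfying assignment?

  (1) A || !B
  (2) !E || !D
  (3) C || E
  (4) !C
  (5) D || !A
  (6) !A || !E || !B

Suppose B = true.
From the singleton clause (A), A = true.
From the singleton clause (!C), C = false.
From the singleton clause (E), E = true.
That conflicts with the unit clause (!E).
So every satisfying assignment has B = False.

False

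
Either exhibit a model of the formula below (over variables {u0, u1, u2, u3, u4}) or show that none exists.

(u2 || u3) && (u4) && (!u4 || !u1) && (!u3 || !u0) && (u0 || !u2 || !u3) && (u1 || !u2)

u0 ↦ false, u1 ↦ false, u2 ↦ false, u3 ↦ true, u4 ↦ true

Unit clause (u4) forces u4 = true.
Unit clause (!u1) forces u1 = false.
Unit clause (!u2) forces u2 = false.
Unit clause (u3) forces u3 = true.
Unit clause (!u0) forces u0 = false.
All clauses are satisfied.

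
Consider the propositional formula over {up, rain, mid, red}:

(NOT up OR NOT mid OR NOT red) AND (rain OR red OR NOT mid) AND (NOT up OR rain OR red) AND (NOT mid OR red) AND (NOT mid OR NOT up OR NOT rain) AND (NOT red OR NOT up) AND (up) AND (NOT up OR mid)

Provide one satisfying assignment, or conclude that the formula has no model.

Unit clause (up) forces up = true.
Unit clause (NOT red) forces red = false.
Unit clause (rain) forces rain = true.
Unit clause (NOT mid) forces mid = false.
That conflicts with the unit clause (mid).

UNSATISFIABLE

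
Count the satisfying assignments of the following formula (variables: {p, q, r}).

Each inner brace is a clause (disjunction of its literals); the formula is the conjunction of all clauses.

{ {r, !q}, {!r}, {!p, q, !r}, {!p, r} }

There are 2^3 = 8 truth assignments over (p, q, r).
Check each against the 4 clauses (columns in the order p, q, r):
  F F F  ✓ satisfies all
  F F T  ✗ fails (!r)
  F T F  ✗ fails (r || !q)
  F T T  ✗ fails (!r)
  T F F  ✗ fails (!p || r)
  T F T  ✗ fails (!r)
  T T F  ✗ fails (r || !q)
  T T T  ✗ fails (!r)
1 of the 8 rows is a model.

1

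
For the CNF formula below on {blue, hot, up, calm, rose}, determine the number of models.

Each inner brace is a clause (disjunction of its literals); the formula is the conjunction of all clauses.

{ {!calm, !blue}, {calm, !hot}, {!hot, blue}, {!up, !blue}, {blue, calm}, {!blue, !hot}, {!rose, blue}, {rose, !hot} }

There are 2^5 = 32 truth assignments over (blue, hot, up, calm, rose).
Split on hot. With hot = true, the clauses containing hot are satisfied and !hot drops from the rest; 0 of the 2^4 = 16 assignments to the other variables satisfy what remains.
With hot = false, by the same count on the reduced clause set, 4 assignments work.
(One model: blue=F, hot=F, up=F, calm=T, rose=F.)
Total: 0 + 4 = 4.

4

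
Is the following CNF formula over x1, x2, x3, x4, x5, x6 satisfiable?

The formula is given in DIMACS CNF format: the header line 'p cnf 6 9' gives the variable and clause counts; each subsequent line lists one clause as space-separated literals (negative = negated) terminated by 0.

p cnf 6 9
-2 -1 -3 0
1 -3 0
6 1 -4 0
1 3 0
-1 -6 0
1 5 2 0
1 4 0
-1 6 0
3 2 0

No, unsatisfiable

Case x1 = True:
(¬x6) alone gives x6 = False.
That conflicts with the unit clause (x6).
Undo x1 and try x1 = False.
(¬x3) alone gives x3 = False.
That conflicts with the unit clause (x3).
Both values of x1 lead to a conflict.
No assignment satisfies every clause.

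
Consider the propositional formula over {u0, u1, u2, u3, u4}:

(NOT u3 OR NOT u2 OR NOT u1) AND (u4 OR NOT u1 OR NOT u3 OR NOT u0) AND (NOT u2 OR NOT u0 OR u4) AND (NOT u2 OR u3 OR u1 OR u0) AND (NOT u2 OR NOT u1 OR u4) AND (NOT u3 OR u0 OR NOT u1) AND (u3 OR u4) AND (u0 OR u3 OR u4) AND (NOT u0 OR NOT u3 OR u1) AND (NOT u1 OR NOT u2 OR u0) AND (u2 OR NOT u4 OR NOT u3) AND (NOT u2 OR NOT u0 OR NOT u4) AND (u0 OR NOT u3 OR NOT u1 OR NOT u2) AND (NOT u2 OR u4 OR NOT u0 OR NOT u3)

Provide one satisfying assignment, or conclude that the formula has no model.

u0: false,  u1: false,  u2: true,  u3: true,  u4: false

Try u3 = true.
Try u2 = true.
(NOT u1) alone gives u1 = false.
(NOT u0) alone gives u0 = false.
No clause remains; u4 is free.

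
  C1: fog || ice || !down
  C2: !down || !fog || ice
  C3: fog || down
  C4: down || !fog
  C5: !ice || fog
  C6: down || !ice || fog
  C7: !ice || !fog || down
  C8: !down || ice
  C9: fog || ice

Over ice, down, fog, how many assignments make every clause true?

1

There are 2^3 = 8 truth assignments over (ice, down, fog).
Check each against the 9 clauses (columns in the order ice, down, fog):
  F F F  ✗ fails (fog || down)
  F F T  ✗ fails (down || !fog)
  F T F  ✗ fails (fog || ice || !down)
  F T T  ✗ fails (!down || !fog || ice)
  T F F  ✗ fails (fog || down)
  T F T  ✗ fails (down || !fog)
  T T F  ✗ fails (!ice || fog)
  T T T  ✓ satisfies all
1 of the 8 rows is a model.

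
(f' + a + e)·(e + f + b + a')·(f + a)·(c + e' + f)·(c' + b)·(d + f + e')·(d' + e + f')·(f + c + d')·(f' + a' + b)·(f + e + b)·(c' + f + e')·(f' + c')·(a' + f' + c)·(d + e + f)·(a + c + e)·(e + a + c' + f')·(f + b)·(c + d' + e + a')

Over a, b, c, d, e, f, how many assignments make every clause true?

5

There are 2^6 = 64 truth assignments over (a, b, c, d, e, f).
Split on f. With f = 1, the clauses containing f are satisfied and f' drops from the rest; 4 of the 2^5 = 32 assignments to the other variables satisfy what remains.
With f = 0, by the same count on the reduced clause set, 1 assignment works.
Total: 4 + 1 = 5.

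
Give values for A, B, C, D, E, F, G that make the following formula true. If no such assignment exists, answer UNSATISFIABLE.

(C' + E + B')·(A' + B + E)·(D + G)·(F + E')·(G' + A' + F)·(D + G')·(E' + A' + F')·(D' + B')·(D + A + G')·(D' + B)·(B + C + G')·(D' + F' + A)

Try D = 1.
(B') alone gives B = 0.
Now (B) is unsatisfied and unit — conflict.
So D must be the other value — set D = 0.
(G) alone gives G = 1.
Now (G') is unsatisfied and unit — conflict.
Either choice for D ends in contradiction.

UNSATISFIABLE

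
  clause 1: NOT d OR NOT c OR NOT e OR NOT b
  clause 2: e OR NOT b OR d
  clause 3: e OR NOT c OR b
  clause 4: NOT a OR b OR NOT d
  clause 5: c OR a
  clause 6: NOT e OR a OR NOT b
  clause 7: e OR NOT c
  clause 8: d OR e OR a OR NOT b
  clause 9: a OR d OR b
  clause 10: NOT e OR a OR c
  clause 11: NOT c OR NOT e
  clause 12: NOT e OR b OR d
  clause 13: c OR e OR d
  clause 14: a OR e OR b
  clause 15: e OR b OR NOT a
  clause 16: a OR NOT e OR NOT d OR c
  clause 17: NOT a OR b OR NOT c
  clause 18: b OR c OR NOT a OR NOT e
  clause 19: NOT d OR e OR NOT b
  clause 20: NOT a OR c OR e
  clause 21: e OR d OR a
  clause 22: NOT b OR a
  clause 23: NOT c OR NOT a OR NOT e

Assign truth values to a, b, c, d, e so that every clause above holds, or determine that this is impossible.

Suppose c = false.
Unit clause (a) forces a = true.
Unit clause (e) forces e = true.
Unit clause (b) forces b = true.
All clauses hold; d can take either value.

a: true, b: true, c: false, d: false, e: true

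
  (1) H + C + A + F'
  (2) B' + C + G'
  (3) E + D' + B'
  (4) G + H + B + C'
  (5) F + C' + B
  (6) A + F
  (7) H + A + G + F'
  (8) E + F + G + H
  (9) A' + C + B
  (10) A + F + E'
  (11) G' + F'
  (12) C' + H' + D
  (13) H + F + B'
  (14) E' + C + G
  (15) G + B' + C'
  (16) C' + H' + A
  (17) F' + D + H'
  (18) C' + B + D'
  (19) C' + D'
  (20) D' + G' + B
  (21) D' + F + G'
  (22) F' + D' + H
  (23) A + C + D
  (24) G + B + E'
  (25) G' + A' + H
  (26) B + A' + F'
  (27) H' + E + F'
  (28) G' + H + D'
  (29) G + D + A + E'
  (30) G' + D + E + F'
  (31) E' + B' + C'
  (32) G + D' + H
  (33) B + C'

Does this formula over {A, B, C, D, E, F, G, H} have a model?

Try A = 1.
Try C = 0.
(B) alone gives B = 1.
(G') alone gives G = 0.
(E') alone gives E = 0.
(D') alone gives D = 0.
Try F = 0.
(H) alone gives H = 1.
All clauses are satisfied.
A satisfying assignment: A ↦ 1, B ↦ 1, C ↦ 0, D ↦ 0, E ↦ 0, F ↦ 0, G ↦ 0, H ↦ 1.

Yes, satisfiable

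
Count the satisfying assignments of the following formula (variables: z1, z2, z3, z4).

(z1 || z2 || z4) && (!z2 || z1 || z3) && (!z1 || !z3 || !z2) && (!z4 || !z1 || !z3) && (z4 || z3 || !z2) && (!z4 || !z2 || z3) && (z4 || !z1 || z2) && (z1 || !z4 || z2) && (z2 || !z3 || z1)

3

There are 2^4 = 16 truth assignments over (z1, z2, z3, z4).
Check each against the 9 clauses (columns in the order z1, z2, z3, z4):
  F F F F  ✗ fails (z1 || z2 || z4)
  F F F T  ✗ fails (z1 || !z4 || z2)
  F F T F  ✗ fails (z1 || z2 || z4)
  F F T T  ✗ fails (z1 || !z4 || z2)
  F T F F  ✗ fails (!z2 || z1 || z3)
  F T F T  ✗ fails (!z2 || z1 || z3)
  F T T F  ✓ satisfies all
  F T T T  ✓ satisfies all
  T F F F  ✗ fails (z4 || !z1 || z2)
  T F F T  ✓ satisfies all
  T F T F  ✗ fails (z4 || !z1 || z2)
  T F T T  ✗ fails (!z4 || !z1 || !z3)
  T T F F  ✗ fails (z4 || z3 || !z2)
  T T F T  ✗ fails (!z4 || !z2 || z3)
  T T T F  ✗ fails (!z1 || !z3 || !z2)
  T T T T  ✗ fails (!z1 || !z3 || !z2)
3 of the 16 rows are models.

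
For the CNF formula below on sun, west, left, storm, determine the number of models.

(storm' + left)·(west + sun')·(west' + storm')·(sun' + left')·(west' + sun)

4

There are 2^4 = 16 truth assignments over (sun, west, left, storm).
Check each against the 5 clauses (columns in the order sun, west, left, storm):
  F F F F  ✓ satisfies all
  F F F T  ✗ fails (storm' + left)
  F F T F  ✓ satisfies all
  F F T T  ✓ satisfies all
  F T F F  ✗ fails (west' + sun)
  F T F T  ✗ fails (storm' + left)
  F T T F  ✗ fails (west' + sun)
  F T T T  ✗ fails (west' + storm')
  T F F F  ✗ fails (west + sun')
  T F F T  ✗ fails (storm' + left)
  T F T F  ✗ fails (west + sun')
  T F T T  ✗ fails (west + sun')
  T T F F  ✓ satisfies all
  T T F T  ✗ fails (storm' + left)
  T T T F  ✗ fails (sun' + left')
  T T T T  ✗ fails (west' + storm')
4 of the 16 rows are models.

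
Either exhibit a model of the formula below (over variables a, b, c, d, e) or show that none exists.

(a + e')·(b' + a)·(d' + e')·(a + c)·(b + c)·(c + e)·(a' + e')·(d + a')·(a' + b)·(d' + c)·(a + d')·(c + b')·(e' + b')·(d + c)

Branch on a: set a = 1.
(e') alone gives e = 0.
(c) alone gives c = 1.
(d) alone gives d = 1.
(b) alone gives b = 1.
Every clause now holds.

a=1, b=1, c=1, d=1, e=0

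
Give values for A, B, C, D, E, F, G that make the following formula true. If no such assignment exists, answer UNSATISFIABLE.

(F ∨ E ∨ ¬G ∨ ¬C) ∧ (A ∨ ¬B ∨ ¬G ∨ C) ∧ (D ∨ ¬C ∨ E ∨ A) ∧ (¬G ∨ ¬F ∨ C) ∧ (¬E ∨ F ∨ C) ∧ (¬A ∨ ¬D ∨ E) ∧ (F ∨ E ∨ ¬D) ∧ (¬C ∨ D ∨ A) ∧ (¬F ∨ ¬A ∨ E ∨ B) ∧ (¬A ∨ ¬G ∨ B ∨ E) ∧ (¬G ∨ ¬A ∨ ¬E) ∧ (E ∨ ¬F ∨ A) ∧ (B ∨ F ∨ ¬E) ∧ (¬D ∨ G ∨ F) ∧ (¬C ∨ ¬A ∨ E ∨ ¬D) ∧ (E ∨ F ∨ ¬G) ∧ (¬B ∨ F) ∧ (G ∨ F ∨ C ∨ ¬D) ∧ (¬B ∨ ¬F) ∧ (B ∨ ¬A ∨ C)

Branch on B: set B = False.
Branch on F: set F = False.
(¬E) alone gives E = False.
(¬D) alone gives D = False.
(¬G) alone gives G = False.
Branch on C: set C = True.
(A) alone gives A = True.
All clauses are satisfied.

A=True; B=False; C=True; D=False; E=False; F=False; G=False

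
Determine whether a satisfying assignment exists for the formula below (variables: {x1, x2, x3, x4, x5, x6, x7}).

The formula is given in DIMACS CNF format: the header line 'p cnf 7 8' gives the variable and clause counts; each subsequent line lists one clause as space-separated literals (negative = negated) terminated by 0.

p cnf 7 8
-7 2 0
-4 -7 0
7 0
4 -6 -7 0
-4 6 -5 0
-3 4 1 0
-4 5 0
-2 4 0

(x7) alone gives x7 = True.
(x2) alone gives x2 = True.
(¬x4) alone gives x4 = False.
That conflicts with the unit clause (x4).
No assignment satisfies every clause.

No, unsatisfiable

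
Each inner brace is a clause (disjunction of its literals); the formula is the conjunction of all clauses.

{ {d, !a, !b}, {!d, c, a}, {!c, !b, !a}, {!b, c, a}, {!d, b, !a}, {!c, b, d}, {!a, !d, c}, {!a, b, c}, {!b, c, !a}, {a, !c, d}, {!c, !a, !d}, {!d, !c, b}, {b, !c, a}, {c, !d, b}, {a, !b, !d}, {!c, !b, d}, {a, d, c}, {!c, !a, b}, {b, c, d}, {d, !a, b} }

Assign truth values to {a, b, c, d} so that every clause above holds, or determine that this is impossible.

Suppose d = true.
Suppose c = true.
The clause (!a) is unit, so a = false.
The clause (b) is unit, so b = true.
But (!b) is also a unit clause — contradiction.
Backtrack on c: now try c = false.
The clause (a) is unit, so a = true.
But (!a) is also a unit clause — contradiction.
Either choice for c ends in contradiction.
Backtrack on d: now try d = false.
Suppose a = false.
The clause (!c) is unit, so c = false.
But (c) is also a unit clause — contradiction.
Backtrack on a: now try a = true.
The clause (!b) is unit, so b = false.
But (b) is also a unit clause — contradiction.
Either choice for a ends in contradiction.
Either choice for d ends in contradiction.

UNSATISFIABLE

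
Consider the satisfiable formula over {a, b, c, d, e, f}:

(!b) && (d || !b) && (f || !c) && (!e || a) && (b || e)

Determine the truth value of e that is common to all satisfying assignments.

Suppose e = false.
(!b) alone gives b = false.
But (b) is also a unit clause — contradiction.
So every satisfying assignment has e = True.

True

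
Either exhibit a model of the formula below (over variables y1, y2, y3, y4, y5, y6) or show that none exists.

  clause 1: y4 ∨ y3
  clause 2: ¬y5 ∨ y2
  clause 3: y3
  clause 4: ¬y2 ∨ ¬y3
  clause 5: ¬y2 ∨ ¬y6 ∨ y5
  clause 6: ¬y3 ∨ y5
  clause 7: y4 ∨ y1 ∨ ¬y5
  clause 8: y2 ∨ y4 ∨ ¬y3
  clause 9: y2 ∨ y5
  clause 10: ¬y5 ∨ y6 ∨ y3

UNSATISFIABLE

The clause (y3) is unit, so y3 = True.
The clause (¬y2) is unit, so y2 = False.
The clause (¬y5) is unit, so y5 = False.
But (y5) is also a unit clause — contradiction.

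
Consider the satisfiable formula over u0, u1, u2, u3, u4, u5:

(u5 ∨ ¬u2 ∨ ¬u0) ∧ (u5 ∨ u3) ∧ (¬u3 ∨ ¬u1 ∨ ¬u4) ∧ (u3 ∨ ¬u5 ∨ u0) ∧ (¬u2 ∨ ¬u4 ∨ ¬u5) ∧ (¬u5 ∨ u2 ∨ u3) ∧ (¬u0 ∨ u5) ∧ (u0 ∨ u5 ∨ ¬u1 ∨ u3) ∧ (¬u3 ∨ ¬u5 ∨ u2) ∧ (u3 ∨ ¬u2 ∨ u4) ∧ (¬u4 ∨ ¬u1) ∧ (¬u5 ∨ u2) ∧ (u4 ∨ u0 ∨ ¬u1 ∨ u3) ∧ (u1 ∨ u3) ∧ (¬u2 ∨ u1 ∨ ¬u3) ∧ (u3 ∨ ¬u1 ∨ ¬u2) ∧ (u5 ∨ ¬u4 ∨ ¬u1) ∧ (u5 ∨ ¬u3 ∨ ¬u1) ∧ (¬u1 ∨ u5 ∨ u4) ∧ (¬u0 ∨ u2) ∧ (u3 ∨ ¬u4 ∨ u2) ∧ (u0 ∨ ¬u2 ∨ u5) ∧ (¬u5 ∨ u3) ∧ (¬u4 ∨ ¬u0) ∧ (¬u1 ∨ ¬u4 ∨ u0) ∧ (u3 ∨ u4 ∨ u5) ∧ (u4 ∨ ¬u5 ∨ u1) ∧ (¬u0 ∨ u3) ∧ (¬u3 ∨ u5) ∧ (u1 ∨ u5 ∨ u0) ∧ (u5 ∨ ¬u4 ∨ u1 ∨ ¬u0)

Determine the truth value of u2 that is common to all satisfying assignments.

True

Suppose u2 = False.
Unit clause (¬u5) forces u5 = False.
Unit clause (u3) forces u3 = True.
That conflicts with the unit clause (¬u3).
So every satisfying assignment has u2 = True.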